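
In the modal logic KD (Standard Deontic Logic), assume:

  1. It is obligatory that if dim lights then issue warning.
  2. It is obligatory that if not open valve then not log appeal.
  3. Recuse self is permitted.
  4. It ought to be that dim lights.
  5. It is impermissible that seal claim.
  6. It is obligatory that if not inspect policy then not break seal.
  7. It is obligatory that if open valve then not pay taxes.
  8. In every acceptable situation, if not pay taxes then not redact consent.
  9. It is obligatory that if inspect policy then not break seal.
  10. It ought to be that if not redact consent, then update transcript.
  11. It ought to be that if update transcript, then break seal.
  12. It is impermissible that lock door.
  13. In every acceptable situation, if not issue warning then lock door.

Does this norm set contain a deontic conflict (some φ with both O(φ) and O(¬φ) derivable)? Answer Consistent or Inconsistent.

Premise 13 is O(¬issue_warning → lock_door), but O(¬issue_warning) is not derivable from the premises, so it does not yield O(lock_door).
So O(lock_door) is not derivable, and the apparent clash with O(¬lock_door) does not arise.
A world satisfying every obligation exists (e.g. break_seal=false, dim_lights=true, inspect_policy=false, issue_warning=true, lock_door=false, log_appeal=false, open_valve=false, pay_taxes=true, recuse_self=false, redact_consent=true, seal_claim=false, update_transcript=false); no atom is both obligatory and forbidden, so the set is consistent.

Consistent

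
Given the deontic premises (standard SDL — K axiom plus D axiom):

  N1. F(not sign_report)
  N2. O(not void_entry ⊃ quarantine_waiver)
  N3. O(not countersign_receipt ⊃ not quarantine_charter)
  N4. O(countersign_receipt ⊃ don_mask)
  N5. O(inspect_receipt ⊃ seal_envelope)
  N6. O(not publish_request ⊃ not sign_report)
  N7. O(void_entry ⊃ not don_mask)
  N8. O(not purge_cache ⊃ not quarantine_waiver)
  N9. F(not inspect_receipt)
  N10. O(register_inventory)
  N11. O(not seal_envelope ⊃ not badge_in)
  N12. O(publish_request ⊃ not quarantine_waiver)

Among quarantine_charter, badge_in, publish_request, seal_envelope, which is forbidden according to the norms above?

F(not sign_report) at premise 1 means O(sign_report).
The contrapositive of premise 6 (O(not publish_request ⊃ not sign_report)) is O(sign_report ⊃ publish_request), and O(sign_report) is already established, so O(publish_request).
From O(publish_request) and premise 12, O(publish_request ⊃ not quarantine_waiver), we obtain O(not quarantine_waiver).
Premise 2 is O(not void_entry ⊃ quarantine_waiver); contrapositively O(not quarantine_waiver ⊃ void_entry). Since O(not quarantine_waiver) holds, K gives O(void_entry).
From O(void_entry) and premise 7, O(void_entry ⊃ not don_mask), we obtain O(not don_mask).
Premise 4, O(countersign_receipt ⊃ don_mask), contraposes to O(not don_mask ⊃ not countersign_receipt); with O(not don_mask) we get O(not countersign_receipt).
From O(not countersign_receipt) and premise 3, O(not countersign_receipt ⊃ not quarantine_charter), we obtain O(not quarantine_charter).
So O(not quarantine_charter) holds, i.e. quarantine_charter is forbidden. None of the other listed options is forbidden under the premises.

quarantine_charter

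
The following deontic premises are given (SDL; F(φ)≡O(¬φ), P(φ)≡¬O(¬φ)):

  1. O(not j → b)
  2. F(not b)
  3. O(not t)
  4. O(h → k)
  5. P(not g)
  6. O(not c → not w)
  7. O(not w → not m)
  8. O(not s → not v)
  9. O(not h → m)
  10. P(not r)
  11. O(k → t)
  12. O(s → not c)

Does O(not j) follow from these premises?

No

Premise 1 is O(not j → b); even if O(b) held, inferring O(not j) would be affirming the consequent — invalid.
No other premise forces O(not j). An ideal world satisfying every premise can still have not j false, so O(not j) is not derivable.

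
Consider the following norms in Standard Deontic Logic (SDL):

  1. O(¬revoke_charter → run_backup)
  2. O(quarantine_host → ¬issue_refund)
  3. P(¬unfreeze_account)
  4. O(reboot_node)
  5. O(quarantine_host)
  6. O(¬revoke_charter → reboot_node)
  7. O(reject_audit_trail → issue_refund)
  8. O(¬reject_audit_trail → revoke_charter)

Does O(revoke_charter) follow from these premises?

Yes

From premise 5 we have O(quarantine_host).
Premise 2 is O(quarantine_host → ¬issue_refund); since O(quarantine_host), deontic closure gives O(¬issue_refund).
Premise 7, O(reject_audit_trail → issue_refund), contraposes to O(¬issue_refund → ¬reject_audit_trail); with O(¬issue_refund) we get O(¬reject_audit_trail).
With premise 8, O(¬reject_audit_trail → revoke_charter), the K-axiom yields O(revoke_charter).
Premises 1, 3, 4, 6 do not contribute to this derivation.
So O(revoke_charter) follows.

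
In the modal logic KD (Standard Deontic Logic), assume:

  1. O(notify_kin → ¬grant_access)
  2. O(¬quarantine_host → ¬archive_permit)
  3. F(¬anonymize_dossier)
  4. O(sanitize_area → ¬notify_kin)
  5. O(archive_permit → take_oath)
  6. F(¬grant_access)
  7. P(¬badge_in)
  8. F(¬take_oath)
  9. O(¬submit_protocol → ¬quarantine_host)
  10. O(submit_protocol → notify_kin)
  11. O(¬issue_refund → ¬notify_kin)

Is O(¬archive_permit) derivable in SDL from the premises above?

Premise 6, F(¬grant_access), is equivalent to O(grant_access).
Premise 1 is O(notify_kin → ¬grant_access); contrapositively O(grant_access → ¬notify_kin). Since O(grant_access) holds, K gives O(¬notify_kin).
The contrapositive of premise 10 (O(submit_protocol → notify_kin)) is O(¬notify_kin → ¬submit_protocol), and O(¬notify_kin) is already established, so O(¬submit_protocol).
With premise 9, O(¬submit_protocol → ¬quarantine_host), the K-axiom yields O(¬quarantine_host).
Applying K to premise 2 (O(¬quarantine_host → ¬archive_permit)) and O(¬quarantine_host) yields O(¬archive_permit).
Premises 3, 4, 5, 7, 8, 11 do not contribute to this derivation.
So O(¬archive_permit) follows.

Yes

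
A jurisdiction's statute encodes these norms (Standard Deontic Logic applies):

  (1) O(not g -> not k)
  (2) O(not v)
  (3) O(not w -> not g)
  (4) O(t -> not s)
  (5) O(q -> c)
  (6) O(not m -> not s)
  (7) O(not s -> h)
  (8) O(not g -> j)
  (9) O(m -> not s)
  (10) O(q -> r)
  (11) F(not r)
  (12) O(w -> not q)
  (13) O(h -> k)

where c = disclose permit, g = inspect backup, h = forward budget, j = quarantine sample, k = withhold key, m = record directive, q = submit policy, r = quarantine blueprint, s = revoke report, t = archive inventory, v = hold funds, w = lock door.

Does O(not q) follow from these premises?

Premises 9 and 6 cover both cases: O(m -> not s) and O(not m -> not s). Since m ∨ not m is a tautology, O(not s) follows.
From O(not s) and premise 7, O(not s -> h), we obtain O(h).
With premise 13, O(h -> k), the K-axiom yields O(k).
Premise 1 is O(not g -> not k); contrapositively O(k -> g). Since O(k) holds, K gives O(g).
Premise 3 is O(not w -> not g); contrapositively O(g -> w). Since O(g) holds, K gives O(w).
Premise 12 is O(w -> not q); since O(w), deontic closure gives O(not q).
Premises 2, 4, 5, 8, 10, 11 do not contribute to this derivation.
So O(not q) follows.

Yes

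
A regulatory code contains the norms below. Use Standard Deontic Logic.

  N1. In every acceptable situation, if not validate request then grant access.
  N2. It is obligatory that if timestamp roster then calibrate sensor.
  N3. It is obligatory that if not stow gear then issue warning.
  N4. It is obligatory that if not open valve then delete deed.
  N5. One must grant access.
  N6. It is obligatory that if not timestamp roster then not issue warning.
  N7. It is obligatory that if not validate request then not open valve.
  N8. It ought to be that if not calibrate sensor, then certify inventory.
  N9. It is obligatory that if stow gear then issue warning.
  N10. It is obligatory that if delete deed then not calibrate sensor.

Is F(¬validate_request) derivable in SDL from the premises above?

Premises 3 and 9 are O(¬stow_gear → issue_warning) and O(stow_gear → issue_warning); every ideal world satisfies ¬stow_gear or stow_gear, so in either case issue_warning holds — hence O(issue_warning).
The contrapositive of premise 6 (O(¬timestamp_roster → ¬issue_warning)) is O(issue_warning → timestamp_roster), and O(issue_warning) is already established, so O(timestamp_roster).
From O(timestamp_roster) and premise 2, O(timestamp_roster → calibrate_sensor), we obtain O(calibrate_sensor).
Premise 10 is O(delete_deed → ¬calibrate_sensor); contrapositively O(calibrate_sensor → ¬delete_deed). Since O(calibrate_sensor) holds, K gives O(¬delete_deed).
The contrapositive of premise 4 (O(¬open_valve → delete_deed)) is O(¬delete_deed → open_valve), and O(¬delete_deed) is already established, so O(open_valve).
Premise 7 is O(¬validate_request → ¬open_valve); contrapositively O(open_valve → validate_request). Since O(open_valve) holds, K gives O(validate_request).
Premises 1, 5, 8 do not contribute to this derivation.
So O(validate_request) holds, i.e. F(¬validate_request). The claim follows.

Yes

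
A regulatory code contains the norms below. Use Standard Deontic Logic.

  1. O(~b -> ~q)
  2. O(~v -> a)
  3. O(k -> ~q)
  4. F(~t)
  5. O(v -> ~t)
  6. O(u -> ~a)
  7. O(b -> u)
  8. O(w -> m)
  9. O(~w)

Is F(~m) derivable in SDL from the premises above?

No

Premise 8 is O(w -> m), but O(w) is not derivable from the premises, so it does not yield O(m).
No other premise forces O(m). An ideal world satisfying every premise can still have ~m true, so F(~m) is not derivable.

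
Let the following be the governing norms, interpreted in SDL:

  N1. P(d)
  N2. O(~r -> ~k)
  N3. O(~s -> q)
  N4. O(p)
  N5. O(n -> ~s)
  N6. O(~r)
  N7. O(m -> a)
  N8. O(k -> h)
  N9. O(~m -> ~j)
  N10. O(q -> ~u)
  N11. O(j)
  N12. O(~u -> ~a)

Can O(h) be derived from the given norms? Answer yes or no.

No

Premise 8 is O(k -> h), but O(k) is not derivable from the premises, so it does not yield O(h).
No other premise forces O(h). An ideal world satisfying every premise can still have h false, so O(h) is not derivable.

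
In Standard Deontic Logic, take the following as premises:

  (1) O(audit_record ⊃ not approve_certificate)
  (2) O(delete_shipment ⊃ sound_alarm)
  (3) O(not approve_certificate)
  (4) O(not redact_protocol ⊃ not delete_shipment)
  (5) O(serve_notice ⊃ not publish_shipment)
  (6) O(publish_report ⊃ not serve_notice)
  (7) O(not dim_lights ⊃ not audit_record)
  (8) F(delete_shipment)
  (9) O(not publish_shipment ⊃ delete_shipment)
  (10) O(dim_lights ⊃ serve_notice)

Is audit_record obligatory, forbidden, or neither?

Premise 8, F(delete_shipment), is equivalent to O(not delete_shipment).
The contrapositive of premise 9 (O(not publish_shipment ⊃ delete_shipment)) is O(not delete_shipment ⊃ publish_shipment), and O(not delete_shipment) is already established, so O(publish_shipment).
The contrapositive of premise 5 (O(serve_notice ⊃ not publish_shipment)) is O(publish_shipment ⊃ not serve_notice), and O(publish_shipment) is already established, so O(not serve_notice).
The contrapositive of premise 10 (O(dim_lights ⊃ serve_notice)) is O(not serve_notice ⊃ not dim_lights), and O(not serve_notice) is already established, so O(not dim_lights).
With premise 7, O(not dim_lights ⊃ not audit_record), the K-axiom yields O(not audit_record).
Premises 1, 2, 3, 4, 6 do not contribute to this derivation.
Thus O(not audit_record), which is F(audit_record): audit_record is forbidden.

Forbidden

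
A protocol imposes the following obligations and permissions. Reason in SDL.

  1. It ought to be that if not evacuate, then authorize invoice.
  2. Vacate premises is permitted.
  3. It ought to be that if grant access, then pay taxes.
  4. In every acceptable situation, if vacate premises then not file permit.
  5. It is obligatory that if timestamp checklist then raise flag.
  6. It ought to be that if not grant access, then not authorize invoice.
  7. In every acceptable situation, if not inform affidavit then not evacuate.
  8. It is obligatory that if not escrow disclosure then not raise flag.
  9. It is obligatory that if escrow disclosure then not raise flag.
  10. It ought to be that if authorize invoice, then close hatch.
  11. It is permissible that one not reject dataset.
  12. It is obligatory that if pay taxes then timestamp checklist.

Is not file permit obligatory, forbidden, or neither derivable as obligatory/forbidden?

Premise 4 is O(vacate_premises → ¬file_permit), but O(vacate_premises) is not derivable from the premises (the permission P(vacate_premises) asserts only ¬O(¬vacate_premises), not O(vacate_premises)), so it does not yield O(¬file_permit).
No premise or chain of K-axiom applications forces O(¬file_permit), and none forces O(file_permit). So ¬file_permit is neither obligatory nor forbidden under these norms.

Neither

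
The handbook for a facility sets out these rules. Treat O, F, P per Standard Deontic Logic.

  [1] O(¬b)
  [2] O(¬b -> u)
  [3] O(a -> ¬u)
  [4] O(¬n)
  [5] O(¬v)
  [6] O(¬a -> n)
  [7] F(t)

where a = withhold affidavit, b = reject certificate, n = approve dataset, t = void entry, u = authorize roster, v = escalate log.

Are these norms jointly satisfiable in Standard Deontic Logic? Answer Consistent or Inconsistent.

Premise 1 gives O(¬b).
With premise 2, O(¬b -> u), the K-axiom yields O(u).
The contrapositive of premise 3 (O(a -> ¬u)) is O(u -> ¬a), and O(u) is already established, so O(¬a).
With premise 6, O(¬a -> n), the K-axiom yields O(n).
However, premise 4 gives O(¬n).
We now have both O(n) and O(¬n) — n is simultaneously obligatory and forbidden, violating the D-axiom.

Inconsistent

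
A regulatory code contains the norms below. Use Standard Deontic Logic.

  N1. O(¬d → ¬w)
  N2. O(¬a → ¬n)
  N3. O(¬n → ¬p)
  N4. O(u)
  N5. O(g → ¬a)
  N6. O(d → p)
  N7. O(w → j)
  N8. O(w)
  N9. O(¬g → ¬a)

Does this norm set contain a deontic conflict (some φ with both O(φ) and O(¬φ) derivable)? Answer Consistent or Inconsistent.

Premises 9 and 5 are O(¬g → ¬a) and O(g → ¬a); every ideal world satisfies ¬g or g, so in either case ¬a holds — hence O(¬a).
With premise 2, O(¬a → ¬n), the K-axiom yields O(¬n).
Premise 3 is O(¬n → ¬p); since O(¬n), deontic closure gives O(¬p).
The contrapositive of premise 6 (O(d → p)) is O(¬p → ¬d), and O(¬p) is already established, so O(¬d).
With premise 1, O(¬d → ¬w), the K-axiom yields O(¬w).
Yet premise 8 states O(w).
We now have both O(¬w) and O(w) — w is simultaneously obligatory and forbidden, violating the D-axiom.

Inconsistent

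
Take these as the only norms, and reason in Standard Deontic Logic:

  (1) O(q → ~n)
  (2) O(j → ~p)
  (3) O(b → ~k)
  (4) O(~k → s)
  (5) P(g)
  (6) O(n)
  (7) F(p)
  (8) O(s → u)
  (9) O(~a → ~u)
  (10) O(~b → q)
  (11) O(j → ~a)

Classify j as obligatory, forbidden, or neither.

Premise 6 states O(n) outright.
Premise 1 is O(q → ~n); contrapositively O(n → ~q). Since O(n) holds, K gives O(~q).
The contrapositive of premise 10 (O(~b → q)) is O(~q → b), and O(~q) is already established, so O(b).
From O(b) and premise 3, O(b → ~k), we obtain O(~k).
Applying K to premise 4 (O(~k → s)) and O(~k) yields O(s).
Applying K to premise 8 (O(s → u)) and O(s) yields O(u).
Premise 9 is O(~a → ~u); contrapositively O(u → a). Since O(u) holds, K gives O(a).
The contrapositive of premise 11 (O(j → ~a)) is O(a → ~j), and O(a) is already established, so O(~j).
Premises 2, 5, 7 do not contribute to this derivation.
Thus O(~j), which is F(j): j is forbidden.

Forbidden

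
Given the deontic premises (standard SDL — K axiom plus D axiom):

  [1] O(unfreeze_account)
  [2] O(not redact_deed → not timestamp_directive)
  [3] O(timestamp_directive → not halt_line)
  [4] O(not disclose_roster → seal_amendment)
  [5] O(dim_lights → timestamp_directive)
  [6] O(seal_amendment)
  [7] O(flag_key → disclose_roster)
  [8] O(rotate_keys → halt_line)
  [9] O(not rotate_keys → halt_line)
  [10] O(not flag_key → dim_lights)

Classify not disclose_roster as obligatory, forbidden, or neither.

Forbidden

By case analysis on rotate_keys: premise 8 gives O(rotate_keys → halt_line) and premise 9 gives O(not rotate_keys → halt_line), so O(halt_line) either way.
The contrapositive of premise 3 (O(timestamp_directive → not halt_line)) is O(halt_line → not timestamp_directive), and O(halt_line) is already established, so O(not timestamp_directive).
Premise 5, O(dim_lights → timestamp_directive), contraposes to O(not timestamp_directive → not dim_lights); with O(not timestamp_directive) we get O(not dim_lights).
Premise 10 is O(not flag_key → dim_lights); contrapositively O(not dim_lights → flag_key). Since O(not dim_lights) holds, K gives O(flag_key).
Applying K to premise 7 (O(flag_key → disclose_roster)) and O(flag_key) yields O(disclose_roster).
Premises 1, 2, 4, 6 do not contribute to this derivation.
Thus O(disclose_roster), which is F(not disclose_roster): not disclose_roster is forbidden.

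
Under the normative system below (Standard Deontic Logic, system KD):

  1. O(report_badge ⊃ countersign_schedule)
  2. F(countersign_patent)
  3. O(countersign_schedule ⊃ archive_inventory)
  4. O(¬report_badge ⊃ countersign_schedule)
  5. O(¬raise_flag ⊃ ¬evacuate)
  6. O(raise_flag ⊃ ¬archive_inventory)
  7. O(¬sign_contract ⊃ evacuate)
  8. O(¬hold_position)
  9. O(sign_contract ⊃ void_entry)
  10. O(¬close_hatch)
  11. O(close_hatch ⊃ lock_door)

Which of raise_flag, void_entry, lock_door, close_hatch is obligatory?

Premises 4 and 1 cover both cases: O(¬report_badge ⊃ countersign_schedule) and O(report_badge ⊃ countersign_schedule). Since ¬report_badge ∨ report_badge is a tautology, O(countersign_schedule) follows.
Applying K to premise 3 (O(countersign_schedule ⊃ archive_inventory)) and O(countersign_schedule) yields O(archive_inventory).
Premise 6 is O(raise_flag ⊃ ¬archive_inventory); contrapositively O(archive_inventory ⊃ ¬raise_flag). Since O(archive_inventory) holds, K gives O(¬raise_flag).
Applying K to premise 5 (O(¬raise_flag ⊃ ¬evacuate)) and O(¬raise_flag) yields O(¬evacuate).
Premise 7 is O(¬sign_contract ⊃ evacuate); contrapositively O(¬evacuate ⊃ sign_contract). Since O(¬evacuate) holds, K gives O(sign_contract).
With premise 9, O(sign_contract ⊃ void_entry), the K-axiom yields O(void_entry).
So O(void_entry) holds — void_entry is obligatory. None of the other listed options is made obligatory by any chain of premises.

void_entry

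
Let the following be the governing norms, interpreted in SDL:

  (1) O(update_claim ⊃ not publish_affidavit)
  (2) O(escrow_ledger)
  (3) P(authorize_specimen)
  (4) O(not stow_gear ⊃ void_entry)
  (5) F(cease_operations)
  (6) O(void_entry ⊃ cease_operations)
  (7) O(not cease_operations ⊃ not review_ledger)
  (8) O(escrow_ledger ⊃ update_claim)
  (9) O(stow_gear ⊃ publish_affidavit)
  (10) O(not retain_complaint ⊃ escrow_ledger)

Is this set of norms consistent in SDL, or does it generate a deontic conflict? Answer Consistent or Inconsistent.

Inconsistent

From premise 2 we have O(escrow_ledger).
From O(escrow_ledger) and premise 8, O(escrow_ledger ⊃ update_claim), we obtain O(update_claim).
Applying K to premise 1 (O(update_claim ⊃ not publish_affidavit)) and O(update_claim) yields O(not publish_affidavit).
Premise 9, O(stow_gear ⊃ publish_affidavit), contraposes to O(not publish_affidavit ⊃ not stow_gear); with O(not publish_affidavit) we get O(not stow_gear).
From O(not stow_gear) and premise 4, O(not stow_gear ⊃ void_entry), we obtain O(void_entry).
From O(void_entry) and premise 6, O(void_entry ⊃ cease_operations), we obtain O(cease_operations).
But premise 5, F(cease_operations), means O(not cease_operations).
We now have both O(cease_operations) and O(not cease_operations) — cease_operations is simultaneously obligatory and forbidden, violating the D-axiom.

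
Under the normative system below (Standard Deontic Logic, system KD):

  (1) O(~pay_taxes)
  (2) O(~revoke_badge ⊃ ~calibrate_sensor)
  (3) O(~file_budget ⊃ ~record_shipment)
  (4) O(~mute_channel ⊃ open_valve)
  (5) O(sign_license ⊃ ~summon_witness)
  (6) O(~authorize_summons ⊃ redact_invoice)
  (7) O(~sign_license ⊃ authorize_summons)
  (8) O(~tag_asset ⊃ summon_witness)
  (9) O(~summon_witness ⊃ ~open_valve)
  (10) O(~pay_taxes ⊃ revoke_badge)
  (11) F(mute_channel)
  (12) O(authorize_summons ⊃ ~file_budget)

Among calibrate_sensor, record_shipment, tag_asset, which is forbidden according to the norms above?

Premise 11 is F(mute_channel), i.e. O(~mute_channel).
From O(~mute_channel) and premise 4, O(~mute_channel ⊃ open_valve), we obtain O(open_valve).
The contrapositive of premise 9 (O(~summon_witness ⊃ ~open_valve)) is O(open_valve ⊃ summon_witness), and O(open_valve) is already established, so O(summon_witness).
Premise 5 is O(sign_license ⊃ ~summon_witness); contrapositively O(summon_witness ⊃ ~sign_license). Since O(summon_witness) holds, K gives O(~sign_license).
With premise 7, O(~sign_license ⊃ authorize_summons), the K-axiom yields O(authorize_summons).
Applying K to premise 12 (O(authorize_summons ⊃ ~file_budget)) and O(authorize_summons) yields O(~file_budget).
Premise 3 is O(~file_budget ⊃ ~record_shipment); since O(~file_budget), deontic closure gives O(~record_shipment).
So O(~record_shipment) holds, i.e. record_shipment is forbidden. None of the other listed options is forbidden under the premises.

record_shipment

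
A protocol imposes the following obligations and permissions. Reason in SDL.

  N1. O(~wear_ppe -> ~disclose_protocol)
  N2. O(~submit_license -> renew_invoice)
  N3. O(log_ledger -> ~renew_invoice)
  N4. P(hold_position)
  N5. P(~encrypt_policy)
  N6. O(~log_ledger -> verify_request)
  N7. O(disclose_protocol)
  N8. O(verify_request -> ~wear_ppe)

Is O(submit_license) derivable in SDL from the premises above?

Premise 7 gives O(disclose_protocol).
Premise 1, O(~wear_ppe -> ~disclose_protocol), contraposes to O(disclose_protocol -> wear_ppe); with O(disclose_protocol) we get O(wear_ppe).
Premise 8 is O(verify_request -> ~wear_ppe); contrapositively O(wear_ppe -> ~verify_request). Since O(wear_ppe) holds, K gives O(~verify_request).
Premise 6 is O(~log_ledger -> verify_request); contrapositively O(~verify_request -> log_ledger). Since O(~verify_request) holds, K gives O(log_ledger).
Premise 3 is O(log_ledger -> ~renew_invoice); since O(log_ledger), deontic closure gives O(~renew_invoice).
The contrapositive of premise 2 (O(~submit_license -> renew_invoice)) is O(~renew_invoice -> submit_license), and O(~renew_invoice) is already established, so O(submit_license).
Premises 4, 5 do not contribute to this derivation.
So O(submit_license) follows.

Yes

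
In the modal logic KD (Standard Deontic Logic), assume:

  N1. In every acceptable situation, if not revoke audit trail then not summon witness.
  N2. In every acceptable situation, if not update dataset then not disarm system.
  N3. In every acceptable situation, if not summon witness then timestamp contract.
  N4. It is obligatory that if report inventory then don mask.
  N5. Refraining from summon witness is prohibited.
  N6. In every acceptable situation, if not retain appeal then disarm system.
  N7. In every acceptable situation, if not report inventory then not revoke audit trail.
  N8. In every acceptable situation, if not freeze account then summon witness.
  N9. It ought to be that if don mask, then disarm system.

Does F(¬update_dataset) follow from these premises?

Premise 5 is F(¬summon_witness), i.e. O(summon_witness).
Premise 1 is O(¬revoke_audit_trail → ¬summon_witness); contrapositively O(summon_witness → revoke_audit_trail). Since O(summon_witness) holds, K gives O(revoke_audit_trail).
Premise 7 is O(¬report_inventory → ¬revoke_audit_trail); contrapositively O(revoke_audit_trail → report_inventory). Since O(revoke_audit_trail) holds, K gives O(report_inventory).
With premise 4, O(report_inventory → don_mask), the K-axiom yields O(don_mask).
Premise 9 is O(don_mask → disarm_system); since O(don_mask), deontic closure gives O(disarm_system).
The contrapositive of premise 2 (O(¬update_dataset → ¬disarm_system)) is O(disarm_system → update_dataset), and O(disarm_system) is already established, so O(update_dataset).
Premises 3, 6, 8 do not contribute to this derivation.
So O(update_dataset) holds, i.e. F(¬update_dataset). The claim follows.

Yes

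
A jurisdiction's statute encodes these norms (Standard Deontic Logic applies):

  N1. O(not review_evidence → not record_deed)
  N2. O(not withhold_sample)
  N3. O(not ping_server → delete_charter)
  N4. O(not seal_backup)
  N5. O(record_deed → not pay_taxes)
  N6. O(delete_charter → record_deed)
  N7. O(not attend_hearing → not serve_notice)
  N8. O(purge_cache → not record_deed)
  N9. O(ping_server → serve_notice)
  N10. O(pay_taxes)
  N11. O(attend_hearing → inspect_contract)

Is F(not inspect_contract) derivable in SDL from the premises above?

Yes

Premise 10 gives O(pay_taxes).
Premise 5, O(record_deed → not pay_taxes), contraposes to O(pay_taxes → not record_deed); with O(pay_taxes) we get O(not record_deed).
Premise 6, O(delete_charter → record_deed), contraposes to O(not record_deed → not delete_charter); with O(not record_deed) we get O(not delete_charter).
Premise 3 is O(not ping_server → delete_charter); contrapositively O(not delete_charter → ping_server). Since O(not delete_charter) holds, K gives O(ping_server).
Applying K to premise 9 (O(ping_server → serve_notice)) and O(ping_server) yields O(serve_notice).
Premise 7, O(not attend_hearing → not serve_notice), contraposes to O(serve_notice → attend_hearing); with O(serve_notice) we get O(attend_hearing).
Applying K to premise 11 (O(attend_hearing → inspect_contract)) and O(attend_hearing) yields O(inspect_contract).
Premises 1, 2, 4, 8 do not contribute to this derivation.
So O(inspect_contract) holds, i.e. F(not inspect_contract). The claim follows.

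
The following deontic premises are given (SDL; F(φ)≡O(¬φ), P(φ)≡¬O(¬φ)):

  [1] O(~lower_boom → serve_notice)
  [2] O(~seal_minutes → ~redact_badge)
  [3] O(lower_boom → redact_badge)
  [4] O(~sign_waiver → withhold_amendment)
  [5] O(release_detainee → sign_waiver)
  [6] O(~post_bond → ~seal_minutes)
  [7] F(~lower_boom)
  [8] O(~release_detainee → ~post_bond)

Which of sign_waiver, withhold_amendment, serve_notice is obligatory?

sign_waiver

Premise 7 is F(~lower_boom), i.e. O(lower_boom).
Premise 3 is O(lower_boom → redact_badge); since O(lower_boom), deontic closure gives O(redact_badge).
The contrapositive of premise 2 (O(~seal_minutes → ~redact_badge)) is O(redact_badge → seal_minutes), and O(redact_badge) is already established, so O(seal_minutes).
The contrapositive of premise 6 (O(~post_bond → ~seal_minutes)) is O(seal_minutes → post_bond), and O(seal_minutes) is already established, so O(post_bond).
The contrapositive of premise 8 (O(~release_detainee → ~post_bond)) is O(post_bond → release_detainee), and O(post_bond) is already established, so O(release_detainee).
With premise 5, O(release_detainee → sign_waiver), the K-axiom yields O(sign_waiver).
So O(sign_waiver) holds — sign_waiver is obligatory. None of the other listed options is made obligatory by any chain of premises.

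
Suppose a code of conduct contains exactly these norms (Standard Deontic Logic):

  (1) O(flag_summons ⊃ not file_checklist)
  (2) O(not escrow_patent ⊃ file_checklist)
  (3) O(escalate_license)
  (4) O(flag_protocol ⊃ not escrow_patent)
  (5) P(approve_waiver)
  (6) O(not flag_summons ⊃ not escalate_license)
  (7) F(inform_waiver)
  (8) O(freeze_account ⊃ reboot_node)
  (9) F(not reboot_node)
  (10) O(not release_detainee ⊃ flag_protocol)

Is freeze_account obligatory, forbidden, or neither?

Premise 8 is O(freeze_account ⊃ reboot_node); even if O(reboot_node) held, inferring O(freeze_account) would be affirming the consequent — invalid.
No premise or chain of K-axiom applications forces O(freeze_account), and none forces O(not freeze_account). So freeze_account is neither obligatory nor forbidden under these norms.

Neither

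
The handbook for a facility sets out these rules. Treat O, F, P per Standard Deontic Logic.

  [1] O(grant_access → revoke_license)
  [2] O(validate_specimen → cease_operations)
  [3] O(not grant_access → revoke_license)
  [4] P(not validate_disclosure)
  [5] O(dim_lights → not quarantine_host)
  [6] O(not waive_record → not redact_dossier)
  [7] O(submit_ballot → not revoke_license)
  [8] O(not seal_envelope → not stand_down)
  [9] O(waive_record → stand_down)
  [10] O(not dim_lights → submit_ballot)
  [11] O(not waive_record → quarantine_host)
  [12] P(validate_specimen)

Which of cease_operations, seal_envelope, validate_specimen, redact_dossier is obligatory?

By case analysis on grant_access: premise 1 gives O(grant_access → revoke_license) and premise 3 gives O(not grant_access → revoke_license), so O(revoke_license) either way.
Premise 7, O(submit_ballot → not revoke_license), contraposes to O(revoke_license → not submit_ballot); with O(revoke_license) we get O(not submit_ballot).
Premise 10, O(not dim_lights → submit_ballot), contraposes to O(not submit_ballot → dim_lights); with O(not submit_ballot) we get O(dim_lights).
Applying K to premise 5 (O(dim_lights → not quarantine_host)) and O(dim_lights) yields O(not quarantine_host).
Premise 11 is O(not waive_record → quarantine_host); contrapositively O(not quarantine_host → waive_record). Since O(not quarantine_host) holds, K gives O(waive_record).
Premise 9 is O(waive_record → stand_down); since O(waive_record), deontic closure gives O(stand_down).
Premise 8, O(not seal_envelope → not stand_down), contraposes to O(stand_down → seal_envelope); with O(stand_down) we get O(seal_envelope).
So O(seal_envelope) holds — seal_envelope is obligatory. None of the other listed options is made obligatory by any chain of premises.

seal_envelope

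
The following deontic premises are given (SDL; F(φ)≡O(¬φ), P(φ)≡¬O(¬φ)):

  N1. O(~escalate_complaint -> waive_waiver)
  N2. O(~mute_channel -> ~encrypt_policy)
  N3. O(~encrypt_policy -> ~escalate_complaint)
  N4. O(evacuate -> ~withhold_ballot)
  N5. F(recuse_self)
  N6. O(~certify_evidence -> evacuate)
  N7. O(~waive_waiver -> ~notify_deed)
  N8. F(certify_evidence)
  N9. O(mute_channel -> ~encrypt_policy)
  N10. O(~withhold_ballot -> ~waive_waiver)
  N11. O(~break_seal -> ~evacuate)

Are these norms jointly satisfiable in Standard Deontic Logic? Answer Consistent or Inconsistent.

Inconsistent

By case analysis on ~mute_channel: premise 2 gives O(~mute_channel -> ~encrypt_policy) and premise 9 gives O(mute_channel -> ~encrypt_policy), so O(~encrypt_policy) either way.
Applying K to premise 3 (O(~encrypt_policy -> ~escalate_complaint)) and O(~encrypt_policy) yields O(~escalate_complaint).
Applying K to premise 1 (O(~escalate_complaint -> waive_waiver)) and O(~escalate_complaint) yields O(waive_waiver).
Premise 10, O(~withhold_ballot -> ~waive_waiver), contraposes to O(waive_waiver -> withhold_ballot); with O(waive_waiver) we get O(withhold_ballot).
The contrapositive of premise 4 (O(evacuate -> ~withhold_ballot)) is O(withhold_ballot -> ~evacuate), and O(withhold_ballot) is already established, so O(~evacuate).
Premise 6 is O(~certify_evidence -> evacuate); contrapositively O(~evacuate -> certify_evidence). Since O(~evacuate) holds, K gives O(certify_evidence).
Yet premise 8 is F(certify_evidence), i.e. O(~certify_evidence).
We now have both O(certify_evidence) and O(~certify_evidence) — certify_evidence is simultaneously obligatory and forbidden, violating the D-axiom.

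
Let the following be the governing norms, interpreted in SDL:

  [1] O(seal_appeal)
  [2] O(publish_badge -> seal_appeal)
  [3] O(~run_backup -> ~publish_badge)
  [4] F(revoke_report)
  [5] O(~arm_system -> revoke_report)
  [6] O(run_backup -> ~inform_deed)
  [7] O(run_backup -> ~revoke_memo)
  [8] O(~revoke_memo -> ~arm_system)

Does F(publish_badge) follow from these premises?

Yes

F(revoke_report) at premise 4 means O(~revoke_report).
Premise 5, O(~arm_system -> revoke_report), contraposes to O(~revoke_report -> arm_system); with O(~revoke_report) we get O(arm_system).
The contrapositive of premise 8 (O(~revoke_memo -> ~arm_system)) is O(arm_system -> revoke_memo), and O(arm_system) is already established, so O(revoke_memo).
Premise 7 is O(run_backup -> ~revoke_memo); contrapositively O(revoke_memo -> ~run_backup). Since O(revoke_memo) holds, K gives O(~run_backup).
With premise 3, O(~run_backup -> ~publish_badge), the K-axiom yields O(~publish_badge).
Premises 1, 2, 6 do not contribute to this derivation.
So O(~publish_badge) holds, i.e. F(publish_badge). The claim follows.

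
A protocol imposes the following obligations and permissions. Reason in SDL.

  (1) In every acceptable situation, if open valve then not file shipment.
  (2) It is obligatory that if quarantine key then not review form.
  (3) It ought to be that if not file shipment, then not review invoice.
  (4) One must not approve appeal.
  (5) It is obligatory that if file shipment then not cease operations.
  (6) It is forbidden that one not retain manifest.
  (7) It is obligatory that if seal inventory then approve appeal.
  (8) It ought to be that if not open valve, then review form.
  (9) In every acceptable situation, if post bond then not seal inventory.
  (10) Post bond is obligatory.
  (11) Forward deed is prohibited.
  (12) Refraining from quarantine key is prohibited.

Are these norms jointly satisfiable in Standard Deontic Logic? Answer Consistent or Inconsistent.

Consistent

Premise 7 is O(seal_inventory → approve_appeal), but O(seal_inventory) is not derivable from the premises, so it does not yield O(approve_appeal).
So O(approve_appeal) is not derivable, and the apparent clash with O(¬approve_appeal) does not arise.
A world satisfying every obligation exists (e.g. approve_appeal=false, cease_operations=false, file_shipment=false, forward_deed=false, open_valve=true, post_bond=true, quarantine_key=true, retain_manifest=true, review_form=false, review_invoice=false, seal_inventory=false); no atom is both obligatory and forbidden, so the set is consistent.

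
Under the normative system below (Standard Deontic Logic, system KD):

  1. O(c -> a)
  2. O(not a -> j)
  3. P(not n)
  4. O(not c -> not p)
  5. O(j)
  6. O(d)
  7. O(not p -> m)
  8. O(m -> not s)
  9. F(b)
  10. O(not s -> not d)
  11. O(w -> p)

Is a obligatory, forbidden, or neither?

Premise 6 gives O(d).
Premise 10, O(not s -> not d), contraposes to O(d -> s); with O(d) we get O(s).
Premise 8 is O(m -> not s); contrapositively O(s -> not m). Since O(s) holds, K gives O(not m).
The contrapositive of premise 7 (O(not p -> m)) is O(not m -> p), and O(not m) is already established, so O(p).
Premise 4, O(not c -> not p), contraposes to O(p -> c); with O(p) we get O(c).
With premise 1, O(c -> a), the K-axiom yields O(a).
Premises 2, 3, 5, 9, 11 do not contribute to this derivation.
Hence a is obligatory.

Obligatory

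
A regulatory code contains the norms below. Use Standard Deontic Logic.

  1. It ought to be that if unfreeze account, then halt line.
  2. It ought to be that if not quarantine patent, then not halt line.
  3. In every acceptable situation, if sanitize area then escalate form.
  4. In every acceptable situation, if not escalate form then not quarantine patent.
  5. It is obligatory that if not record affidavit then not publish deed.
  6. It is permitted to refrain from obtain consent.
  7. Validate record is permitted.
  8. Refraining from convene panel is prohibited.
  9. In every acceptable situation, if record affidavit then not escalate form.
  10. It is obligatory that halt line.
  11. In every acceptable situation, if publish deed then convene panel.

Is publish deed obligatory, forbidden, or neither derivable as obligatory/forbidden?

Premise 10 gives O(halt_line).
The contrapositive of premise 2 (O(¬quarantine_patent → ¬halt_line)) is O(halt_line → quarantine_patent), and O(halt_line) is already established, so O(quarantine_patent).
The contrapositive of premise 4 (O(¬escalate_form → ¬quarantine_patent)) is O(quarantine_patent → escalate_form), and O(quarantine_patent) is already established, so O(escalate_form).
The contrapositive of premise 9 (O(record_affidavit → ¬escalate_form)) is O(escalate_form → ¬record_affidavit), and O(escalate_form) is already established, so O(¬record_affidavit).
From O(¬record_affidavit) and premise 5, O(¬record_affidavit → ¬publish_deed), we obtain O(¬publish_deed).
Premises 1, 3, 6, 7, 8, 11 do not contribute to this derivation.
Thus O(¬publish_deed), which is F(publish_deed): publish_deed is forbidden.

Forbidden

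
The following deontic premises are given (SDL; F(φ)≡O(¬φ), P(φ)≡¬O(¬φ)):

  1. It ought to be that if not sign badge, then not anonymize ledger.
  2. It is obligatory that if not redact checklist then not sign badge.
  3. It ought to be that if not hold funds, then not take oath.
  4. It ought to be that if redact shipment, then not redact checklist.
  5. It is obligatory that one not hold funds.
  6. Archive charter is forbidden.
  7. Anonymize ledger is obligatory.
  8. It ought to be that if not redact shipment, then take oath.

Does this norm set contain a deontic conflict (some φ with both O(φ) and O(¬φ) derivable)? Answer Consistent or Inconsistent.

Inconsistent

Premise 7 gives O(anonymize_ledger).
Premise 1 is O(¬sign_badge → ¬anonymize_ledger); contrapositively O(anonymize_ledger → sign_badge). Since O(anonymize_ledger) holds, K gives O(sign_badge).
Premise 2, O(¬redact_checklist → ¬sign_badge), contraposes to O(sign_badge → redact_checklist); with O(sign_badge) we get O(redact_checklist).
The contrapositive of premise 4 (O(redact_shipment → ¬redact_checklist)) is O(redact_checklist → ¬redact_shipment), and O(redact_checklist) is already established, so O(¬redact_shipment).
With premise 8, O(¬redact_shipment → take_oath), the K-axiom yields O(take_oath).
Premise 3, O(¬hold_funds → ¬take_oath), contraposes to O(take_oath → hold_funds); with O(take_oath) we get O(hold_funds).
Yet premise 5 states O(¬hold_funds).
We now have both O(hold_funds) and O(¬hold_funds) — hold_funds is simultaneously obligatory and forbidden, violating the D-axiom.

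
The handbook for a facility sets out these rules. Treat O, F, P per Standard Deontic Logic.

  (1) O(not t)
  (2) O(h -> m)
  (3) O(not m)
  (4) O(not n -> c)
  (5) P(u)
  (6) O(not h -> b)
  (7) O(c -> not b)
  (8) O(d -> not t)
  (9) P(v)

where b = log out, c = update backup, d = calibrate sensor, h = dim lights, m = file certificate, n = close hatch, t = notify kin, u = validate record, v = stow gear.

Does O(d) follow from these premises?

Premise 8 is O(d -> not t); even if O(not t) held, inferring O(d) would be affirming the consequent — invalid.
No other premise forces O(d). An ideal world satisfying every premise can still have d false, so O(d) is not derivable.

No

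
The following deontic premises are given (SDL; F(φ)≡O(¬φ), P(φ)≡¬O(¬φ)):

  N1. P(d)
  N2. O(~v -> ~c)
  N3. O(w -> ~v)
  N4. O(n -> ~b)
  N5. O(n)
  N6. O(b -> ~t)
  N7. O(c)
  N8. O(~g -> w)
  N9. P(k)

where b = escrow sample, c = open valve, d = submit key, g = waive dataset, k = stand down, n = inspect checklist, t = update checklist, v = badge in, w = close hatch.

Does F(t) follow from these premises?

No

Premise 6 is O(b -> ~t), but O(b) is not derivable from the premises, so it does not yield O(~t).
No other premise forces O(~t). An ideal world satisfying every premise can still have t true, so F(t) is not derivable.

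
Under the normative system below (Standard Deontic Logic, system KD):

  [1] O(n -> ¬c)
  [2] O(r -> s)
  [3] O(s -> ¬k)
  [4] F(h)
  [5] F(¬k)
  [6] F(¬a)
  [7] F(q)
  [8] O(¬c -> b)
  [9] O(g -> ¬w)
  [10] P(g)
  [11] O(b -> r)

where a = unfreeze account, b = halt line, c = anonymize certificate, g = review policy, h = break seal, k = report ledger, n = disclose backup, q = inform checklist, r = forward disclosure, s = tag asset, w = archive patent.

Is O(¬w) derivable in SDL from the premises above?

Premise 9 is O(g -> ¬w), but O(g) is not derivable from the premises (the permission P(g) asserts only ¬O(¬g), not O(g)), so it does not yield O(¬w).
No other premise forces O(¬w). An ideal world satisfying every premise can still have ¬w false, so O(¬w) is not derivable.

No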